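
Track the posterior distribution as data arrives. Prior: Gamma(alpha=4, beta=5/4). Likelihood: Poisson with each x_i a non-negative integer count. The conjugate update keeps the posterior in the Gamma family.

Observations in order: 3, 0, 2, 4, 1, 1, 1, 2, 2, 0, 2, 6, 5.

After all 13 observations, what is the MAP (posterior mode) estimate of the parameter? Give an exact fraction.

128/57

obs 1: x=3 → posterior Gamma(7, 9/4)
obs 2: x=0 → posterior Gamma(7, 13/4)
obs 3: x=2 → posterior Gamma(9, 17/4)
obs 4: x=4 → posterior Gamma(13, 21/4)
obs 5: x=1 → posterior Gamma(14, 25/4)
obs 6: x=1 → posterior Gamma(15, 29/4)
obs 7: x=1 → posterior Gamma(16, 33/4)
obs 8: x=2 → posterior Gamma(18, 37/4)
obs 9: x=2 → posterior Gamma(20, 41/4)
obs 10: x=0 → posterior Gamma(20, 45/4)
obs 11: x=2 → posterior Gamma(22, 49/4)
obs 12: x=6 → posterior Gamma(28, 53/4)
obs 13: x=5 → posterior Gamma(33, 57/4)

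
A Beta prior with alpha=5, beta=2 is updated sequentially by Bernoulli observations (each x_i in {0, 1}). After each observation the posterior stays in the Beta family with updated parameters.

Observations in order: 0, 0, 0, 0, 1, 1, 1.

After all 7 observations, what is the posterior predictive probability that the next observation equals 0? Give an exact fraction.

3/7

obs 1: x=0 → posterior Beta(5, 3)
obs 2: x=0 → posterior Beta(5, 4)
obs 3: x=0 → posterior Beta(5, 5)
obs 4: x=0 → posterior Beta(5, 6)
obs 5: x=1 → posterior Beta(6, 6)
obs 6: x=1 → posterior Beta(7, 6)
obs 7: x=1 → posterior Beta(8, 6)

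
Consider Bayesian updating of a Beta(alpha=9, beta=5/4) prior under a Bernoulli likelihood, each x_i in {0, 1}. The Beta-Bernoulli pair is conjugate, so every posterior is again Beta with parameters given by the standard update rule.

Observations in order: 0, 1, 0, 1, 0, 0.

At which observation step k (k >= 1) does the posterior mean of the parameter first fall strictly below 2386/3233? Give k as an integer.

k = 5

obs 1: x=0 → posterior Beta(9, 9/4)
obs 2: x=1 → posterior Beta(10, 9/4)
obs 3: x=0 → posterior Beta(10, 13/4)
obs 4: x=1 → posterior Beta(11, 13/4)
obs 5: x=0 → posterior Beta(11, 17/4)
obs 6: x=0 → posterior Beta(11, 21/4)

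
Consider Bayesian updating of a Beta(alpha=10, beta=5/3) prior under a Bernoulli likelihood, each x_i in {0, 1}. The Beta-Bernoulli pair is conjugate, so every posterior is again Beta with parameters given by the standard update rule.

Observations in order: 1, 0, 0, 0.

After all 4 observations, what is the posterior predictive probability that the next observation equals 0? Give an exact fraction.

obs 1: x=1 → posterior Beta(11, 5/3)
obs 2: x=0 → posterior Beta(11, 8/3)
obs 3: x=0 → posterior Beta(11, 11/3)
obs 4: x=0 → posterior Beta(11, 14/3)

14/47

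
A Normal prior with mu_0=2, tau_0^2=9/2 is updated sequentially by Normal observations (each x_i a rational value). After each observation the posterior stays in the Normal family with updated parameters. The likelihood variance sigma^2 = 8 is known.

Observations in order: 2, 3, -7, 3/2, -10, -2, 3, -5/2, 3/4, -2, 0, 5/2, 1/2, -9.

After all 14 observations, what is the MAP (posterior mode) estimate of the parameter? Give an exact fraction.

obs 1: x=2 → posterior Normal(2, 72/25)
obs 2: x=3 → posterior Normal(77/34, 36/17)
obs 3: x=-7 → posterior Normal(14/43, 72/43)
obs 4: x=3/2 → posterior Normal(55/104, 18/13)
obs 5: x=-10 → posterior Normal(-125/122, 72/61)
obs 6: x=-2 → posterior Normal(-23/20, 36/35)
obs 7: x=3 → posterior Normal(-107/158, 72/79)
obs 8: x=-5/2 → posterior Normal(-19/22, 9/11)
obs 9: x=3/4 → posterior Normal(-277/388, 72/97)
obs 10: x=-2 → posterior Normal(-349/424, 36/53)
obs 11: x=0 → posterior Normal(-349/460, 72/115)
obs 12: x=5/2 → posterior Normal(-259/496, 18/31)
obs 13: x=1/2 → posterior Normal(-241/532, 72/133)
obs 14: x=-9 → posterior Normal(-565/568, 36/71)

-565/568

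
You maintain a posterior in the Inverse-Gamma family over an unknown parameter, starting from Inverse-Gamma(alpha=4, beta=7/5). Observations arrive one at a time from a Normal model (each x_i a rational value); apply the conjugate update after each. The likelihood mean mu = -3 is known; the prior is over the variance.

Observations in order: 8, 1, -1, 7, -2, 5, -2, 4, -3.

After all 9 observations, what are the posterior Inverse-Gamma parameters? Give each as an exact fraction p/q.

alpha=17/2, beta=897/5

obs 1: x=8 → posterior Inverse-Gamma(9/2, 619/10)
obs 2: x=1 → posterior Inverse-Gamma(5, 699/10)
obs 3: x=-1 → posterior Inverse-Gamma(11/2, 719/10)
obs 4: x=7 → posterior Inverse-Gamma(6, 1219/10)
obs 5: x=-2 → posterior Inverse-Gamma(13/2, 612/5)
obs 6: x=5 → posterior Inverse-Gamma(7, 772/5)
obs 7: x=-2 → posterior Inverse-Gamma(15/2, 1549/10)
obs 8: x=4 → posterior Inverse-Gamma(8, 897/5)
obs 9: x=-3 → posterior Inverse-Gamma(17/2, 897/5)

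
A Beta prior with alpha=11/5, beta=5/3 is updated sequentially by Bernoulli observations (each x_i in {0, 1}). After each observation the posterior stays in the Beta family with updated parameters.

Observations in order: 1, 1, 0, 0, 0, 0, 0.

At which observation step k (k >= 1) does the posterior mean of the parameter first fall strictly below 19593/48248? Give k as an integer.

obs 1: x=1 → posterior Beta(16/5, 5/3)
obs 2: x=1 → posterior Beta(21/5, 5/3)
obs 3: x=0 → posterior Beta(21/5, 8/3)
obs 4: x=0 → posterior Beta(21/5, 11/3)
obs 5: x=0 → posterior Beta(21/5, 14/3)
obs 6: x=0 → posterior Beta(21/5, 17/3)
obs 7: x=0 → posterior Beta(21/5, 20/3)

k = 7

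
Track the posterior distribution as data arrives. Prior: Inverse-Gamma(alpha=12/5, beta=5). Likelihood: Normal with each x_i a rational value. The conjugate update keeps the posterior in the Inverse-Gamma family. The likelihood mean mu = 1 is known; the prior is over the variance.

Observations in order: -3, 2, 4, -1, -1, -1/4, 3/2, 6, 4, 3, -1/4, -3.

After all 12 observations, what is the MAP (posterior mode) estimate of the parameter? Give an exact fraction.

obs 1: x=-3 → posterior Inverse-Gamma(29/10, 13)
obs 2: x=2 → posterior Inverse-Gamma(17/5, 27/2)
obs 3: x=4 → posterior Inverse-Gamma(39/10, 18)
obs 4: x=-1 → posterior Inverse-Gamma(22/5, 20)
obs 5: x=-1 → posterior Inverse-Gamma(49/10, 22)
obs 6: x=-1/4 → posterior Inverse-Gamma(27/5, 729/32)
obs 7: x=3/2 → posterior Inverse-Gamma(59/10, 733/32)
obs 8: x=6 → posterior Inverse-Gamma(32/5, 1133/32)
obs 9: x=4 → posterior Inverse-Gamma(69/10, 1277/32)
obs 10: x=3 → posterior Inverse-Gamma(37/5, 1341/32)
obs 11: x=-1/4 → posterior Inverse-Gamma(79/10, 683/16)
obs 12: x=-3 → posterior Inverse-Gamma(42/5, 811/16)

4055/752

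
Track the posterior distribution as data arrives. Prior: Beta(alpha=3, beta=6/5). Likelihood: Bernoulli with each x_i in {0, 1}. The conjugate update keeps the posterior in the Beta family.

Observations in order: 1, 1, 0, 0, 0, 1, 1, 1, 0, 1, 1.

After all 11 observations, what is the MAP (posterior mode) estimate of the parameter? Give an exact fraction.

15/22

obs 1: x=1 → posterior Beta(4, 6/5)
obs 2: x=1 → posterior Beta(5, 6/5)
obs 3: x=0 → posterior Beta(5, 11/5)
obs 4: x=0 → posterior Beta(5, 16/5)
obs 5: x=0 → posterior Beta(5, 21/5)
obs 6: x=1 → posterior Beta(6, 21/5)
obs 7: x=1 → posterior Beta(7, 21/5)
obs 8: x=1 → posterior Beta(8, 21/5)
obs 9: x=0 → posterior Beta(8, 26/5)
obs 10: x=1 → posterior Beta(9, 26/5)
obs 11: x=1 → posterior Beta(10, 26/5)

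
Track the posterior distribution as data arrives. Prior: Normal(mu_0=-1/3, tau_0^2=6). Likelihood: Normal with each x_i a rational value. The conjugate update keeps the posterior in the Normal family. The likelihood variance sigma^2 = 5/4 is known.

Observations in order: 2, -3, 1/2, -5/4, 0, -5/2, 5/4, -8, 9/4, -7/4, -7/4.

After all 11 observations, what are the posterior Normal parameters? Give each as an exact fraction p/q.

obs 1: x=2 → posterior Normal(139/87, 30/29)
obs 2: x=-3 → posterior Normal(-77/159, 30/53)
obs 3: x=1/2 → posterior Normal(-41/231, 30/77)
obs 4: x=-5/4 → posterior Normal(-131/303, 30/101)
obs 5: x=0 → posterior Normal(-131/375, 6/25)
obs 6: x=-5/2 → posterior Normal(-311/447, 30/149)
obs 7: x=5/4 → posterior Normal(-221/519, 30/173)
obs 8: x=-8 → posterior Normal(-797/591, 30/197)
obs 9: x=9/4 → posterior Normal(-635/663, 30/221)
obs 10: x=-7/4 → posterior Normal(-761/735, 6/49)
obs 11: x=-7/4 → posterior Normal(-887/807, 30/269)

mu_0=-887/807, tau_0^2=30/269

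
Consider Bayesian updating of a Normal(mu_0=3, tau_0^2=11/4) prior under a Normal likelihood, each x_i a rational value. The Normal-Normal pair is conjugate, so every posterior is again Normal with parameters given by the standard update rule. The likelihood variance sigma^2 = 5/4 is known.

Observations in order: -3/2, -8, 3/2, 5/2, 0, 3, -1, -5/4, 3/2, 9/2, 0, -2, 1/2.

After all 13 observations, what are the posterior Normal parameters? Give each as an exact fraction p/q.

obs 1: x=-3/2 → posterior Normal(-3/32, 55/64)
obs 2: x=-8 → posterior Normal(-179/54, 55/108)
obs 3: x=3/2 → posterior Normal(-73/38, 55/152)
obs 4: x=5/2 → posterior Normal(-13/14, 55/196)
obs 5: x=0 → posterior Normal(-91/120, 11/48)
obs 6: x=3 → posterior Normal(-25/142, 55/284)
obs 7: x=-1 → posterior Normal(-47/164, 55/328)
obs 8: x=-5/4 → posterior Normal(-149/372, 55/372)
obs 9: x=3/2 → posterior Normal(-83/416, 55/416)
obs 10: x=9/2 → posterior Normal(1/4, 11/92)
obs 11: x=0 → posterior Normal(115/504, 55/504)
obs 12: x=-2 → posterior Normal(27/548, 55/548)
obs 13: x=1/2 → posterior Normal(49/592, 55/592)

mu_0=49/592, tau_0^2=55/592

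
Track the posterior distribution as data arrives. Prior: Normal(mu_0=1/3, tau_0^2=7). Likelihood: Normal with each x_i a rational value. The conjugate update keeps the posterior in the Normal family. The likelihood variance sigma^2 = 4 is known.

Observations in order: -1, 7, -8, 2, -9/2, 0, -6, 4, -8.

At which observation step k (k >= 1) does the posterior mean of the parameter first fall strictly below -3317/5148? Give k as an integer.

k = 5

obs 1: x=-1 → posterior Normal(-17/33, 28/11)
obs 2: x=7 → posterior Normal(65/27, 14/9)
obs 3: x=-8 → posterior Normal(-38/75, 28/25)
obs 4: x=2 → posterior Normal(1/24, 7/8)
obs 5: x=-9/2 → posterior Normal(-181/234, 28/39)
obs 6: x=0 → posterior Normal(-181/276, 14/23)
obs 7: x=-6 → posterior Normal(-433/318, 28/53)
obs 8: x=4 → posterior Normal(-53/72, 7/15)
obs 9: x=-8 → posterior Normal(-601/402, 28/67)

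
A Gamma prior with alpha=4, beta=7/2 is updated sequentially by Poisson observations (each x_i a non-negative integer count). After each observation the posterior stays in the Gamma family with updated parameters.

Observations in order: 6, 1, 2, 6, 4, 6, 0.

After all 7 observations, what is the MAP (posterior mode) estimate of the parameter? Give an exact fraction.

8/3

obs 1: x=6 → posterior Gamma(10, 9/2)
obs 2: x=1 → posterior Gamma(11, 11/2)
obs 3: x=2 → posterior Gamma(13, 13/2)
obs 4: x=6 → posterior Gamma(19, 15/2)
obs 5: x=4 → posterior Gamma(23, 17/2)
obs 6: x=6 → posterior Gamma(29, 19/2)
obs 7: x=0 → posterior Gamma(29, 21/2)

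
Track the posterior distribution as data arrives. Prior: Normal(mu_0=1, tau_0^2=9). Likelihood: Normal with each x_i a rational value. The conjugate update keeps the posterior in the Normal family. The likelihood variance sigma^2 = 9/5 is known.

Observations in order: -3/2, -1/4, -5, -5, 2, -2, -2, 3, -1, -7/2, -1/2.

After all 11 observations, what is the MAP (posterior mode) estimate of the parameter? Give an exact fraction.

obs 1: x=-3/2 → posterior Normal(-13/12, 3/2)
obs 2: x=-1/4 → posterior Normal(-31/44, 9/11)
obs 3: x=-5 → posterior Normal(-131/64, 9/16)
obs 4: x=-5 → posterior Normal(-11/4, 3/7)
obs 5: x=2 → posterior Normal(-191/104, 9/26)
obs 6: x=-2 → posterior Normal(-231/124, 9/31)
obs 7: x=-2 → posterior Normal(-271/144, 1/4)
obs 8: x=3 → posterior Normal(-211/164, 9/41)
obs 9: x=-1 → posterior Normal(-231/184, 9/46)
obs 10: x=-7/2 → posterior Normal(-301/204, 3/17)
obs 11: x=-1/2 → posterior Normal(-311/224, 9/56)

-311/224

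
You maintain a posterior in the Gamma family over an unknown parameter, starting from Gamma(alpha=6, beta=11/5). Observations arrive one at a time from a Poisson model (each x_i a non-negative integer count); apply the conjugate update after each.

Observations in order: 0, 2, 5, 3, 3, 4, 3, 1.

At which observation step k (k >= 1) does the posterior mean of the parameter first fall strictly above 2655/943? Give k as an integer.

k = 7

obs 1: x=0 → posterior Gamma(6, 16/5)
obs 2: x=2 → posterior Gamma(8, 21/5)
obs 3: x=5 → posterior Gamma(13, 26/5)
obs 4: x=3 → posterior Gamma(16, 31/5)
obs 5: x=3 → posterior Gamma(19, 36/5)
obs 6: x=4 → posterior Gamma(23, 41/5)
obs 7: x=3 → posterior Gamma(26, 46/5)
obs 8: x=1 → posterior Gamma(27, 51/5)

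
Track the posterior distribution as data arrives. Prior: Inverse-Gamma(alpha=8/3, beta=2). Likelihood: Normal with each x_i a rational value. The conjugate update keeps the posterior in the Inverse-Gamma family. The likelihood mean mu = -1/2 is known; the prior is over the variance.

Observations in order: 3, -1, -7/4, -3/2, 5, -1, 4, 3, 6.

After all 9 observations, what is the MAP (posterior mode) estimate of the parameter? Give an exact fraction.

obs 1: x=3 → posterior Inverse-Gamma(19/6, 65/8)
obs 2: x=-1 → posterior Inverse-Gamma(11/3, 33/4)
obs 3: x=-7/4 → posterior Inverse-Gamma(25/6, 289/32)
obs 4: x=-3/2 → posterior Inverse-Gamma(14/3, 305/32)
obs 5: x=5 → posterior Inverse-Gamma(31/6, 789/32)
obs 6: x=-1 → posterior Inverse-Gamma(17/3, 793/32)
obs 7: x=4 → posterior Inverse-Gamma(37/6, 1117/32)
obs 8: x=3 → posterior Inverse-Gamma(20/3, 1313/32)
obs 9: x=6 → posterior Inverse-Gamma(43/6, 1989/32)

5967/784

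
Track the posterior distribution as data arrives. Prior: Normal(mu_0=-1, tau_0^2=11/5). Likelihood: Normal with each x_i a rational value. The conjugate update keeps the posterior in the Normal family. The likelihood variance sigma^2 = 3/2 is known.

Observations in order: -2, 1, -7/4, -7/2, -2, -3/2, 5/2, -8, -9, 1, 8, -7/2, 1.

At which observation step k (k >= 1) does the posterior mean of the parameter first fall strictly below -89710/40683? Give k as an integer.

obs 1: x=-2 → posterior Normal(-59/37, 33/37)
obs 2: x=1 → posterior Normal(-37/59, 33/59)
obs 3: x=-7/4 → posterior Normal(-151/162, 11/27)
obs 4: x=-7/2 → posterior Normal(-305/206, 33/103)
obs 5: x=-2 → posterior Normal(-393/250, 33/125)
obs 6: x=-3/2 → posterior Normal(-153/98, 11/49)
obs 7: x=5/2 → posterior Normal(-349/338, 33/169)
obs 8: x=-8 → posterior Normal(-701/382, 33/191)
obs 9: x=-9 → posterior Normal(-1097/426, 11/71)
obs 10: x=1 → posterior Normal(-1053/470, 33/235)
obs 11: x=8 → posterior Normal(-701/514, 33/257)
obs 12: x=-7/2 → posterior Normal(-95/62, 11/93)
obs 13: x=1 → posterior Normal(-811/602, 33/301)

k = 9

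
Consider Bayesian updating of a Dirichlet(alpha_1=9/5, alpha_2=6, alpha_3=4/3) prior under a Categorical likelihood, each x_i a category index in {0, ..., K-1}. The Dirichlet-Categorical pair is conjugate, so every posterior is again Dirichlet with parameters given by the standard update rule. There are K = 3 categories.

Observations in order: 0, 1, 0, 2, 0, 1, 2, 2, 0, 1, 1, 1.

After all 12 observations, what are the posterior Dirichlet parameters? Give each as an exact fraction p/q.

alpha_1=29/5, alpha_2=11, alpha_3=13/3

obs 1: x=0 → posterior Dirichlet(14/5, 6, 4/3)
obs 2: x=1 → posterior Dirichlet(14/5, 7, 4/3)
obs 3: x=0 → posterior Dirichlet(19/5, 7, 4/3)
obs 4: x=2 → posterior Dirichlet(19/5, 7, 7/3)
obs 5: x=0 → posterior Dirichlet(24/5, 7, 7/3)
obs 6: x=1 → posterior Dirichlet(24/5, 8, 7/3)
obs 7: x=2 → posterior Dirichlet(24/5, 8, 10/3)
obs 8: x=2 → posterior Dirichlet(24/5, 8, 13/3)
obs 9: x=0 → posterior Dirichlet(29/5, 8, 13/3)
obs 10: x=1 → posterior Dirichlet(29/5, 9, 13/3)
obs 11: x=1 → posterior Dirichlet(29/5, 10, 13/3)
obs 12: x=1 → posterior Dirichlet(29/5, 11, 13/3)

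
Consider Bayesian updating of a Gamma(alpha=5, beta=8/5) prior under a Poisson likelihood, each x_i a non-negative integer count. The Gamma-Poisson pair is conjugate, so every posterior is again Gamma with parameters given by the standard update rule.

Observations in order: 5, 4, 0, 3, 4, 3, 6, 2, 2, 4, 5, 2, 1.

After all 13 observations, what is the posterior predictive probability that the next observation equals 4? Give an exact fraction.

1709044444374788473877397766570827409495645130944087806086034474811999542004186891244957775625/10061671710915154663740910299078056943000642575403828946567315403724034890048433447379618758656

obs 1: x=5 → posterior Gamma(10, 13/5)
obs 2: x=4 → posterior Gamma(14, 18/5)
obs 3: x=0 → posterior Gamma(14, 23/5)
obs 4: x=3 → posterior Gamma(17, 28/5)
obs 5: x=4 → posterior Gamma(21, 33/5)
obs 6: x=3 → posterior Gamma(24, 38/5)
obs 7: x=6 → posterior Gamma(30, 43/5)
obs 8: x=2 → posterior Gamma(32, 48/5)
obs 9: x=2 → posterior Gamma(34, 53/5)
obs 10: x=4 → posterior Gamma(38, 58/5)
obs 11: x=5 → posterior Gamma(43, 63/5)
obs 12: x=2 → posterior Gamma(45, 68/5)
obs 13: x=1 → posterior Gamma(46, 73/5)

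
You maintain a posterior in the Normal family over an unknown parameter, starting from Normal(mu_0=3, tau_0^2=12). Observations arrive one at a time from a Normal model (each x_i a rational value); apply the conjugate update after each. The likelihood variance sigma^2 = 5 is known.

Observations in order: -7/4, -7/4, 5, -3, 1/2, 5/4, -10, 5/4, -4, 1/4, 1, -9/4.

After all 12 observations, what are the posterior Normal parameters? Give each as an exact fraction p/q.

obs 1: x=-7/4 → posterior Normal(-6/17, 60/17)
obs 2: x=-7/4 → posterior Normal(-27/29, 60/29)
obs 3: x=5 → posterior Normal(33/41, 60/41)
obs 4: x=-3 → posterior Normal(-3/53, 60/53)
obs 5: x=1/2 → posterior Normal(3/65, 12/13)
obs 6: x=5/4 → posterior Normal(18/77, 60/77)
obs 7: x=-10 → posterior Normal(-102/89, 60/89)
obs 8: x=5/4 → posterior Normal(-87/101, 60/101)
obs 9: x=-4 → posterior Normal(-135/113, 60/113)
obs 10: x=1/4 → posterior Normal(-132/125, 12/25)
obs 11: x=1 → posterior Normal(-120/137, 60/137)
obs 12: x=-9/4 → posterior Normal(-147/149, 60/149)

mu_0=-147/149, tau_0^2=60/149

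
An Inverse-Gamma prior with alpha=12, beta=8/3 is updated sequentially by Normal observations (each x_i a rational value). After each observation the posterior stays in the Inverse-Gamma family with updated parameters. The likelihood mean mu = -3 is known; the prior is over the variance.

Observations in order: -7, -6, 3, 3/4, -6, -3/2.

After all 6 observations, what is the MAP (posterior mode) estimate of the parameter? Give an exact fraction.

obs 1: x=-7 → posterior Inverse-Gamma(25/2, 32/3)
obs 2: x=-6 → posterior Inverse-Gamma(13, 91/6)
obs 3: x=3 → posterior Inverse-Gamma(27/2, 199/6)
obs 4: x=3/4 → posterior Inverse-Gamma(14, 3859/96)
obs 5: x=-6 → posterior Inverse-Gamma(29/2, 4291/96)
obs 6: x=-3/2 → posterior Inverse-Gamma(15, 4399/96)

4399/1536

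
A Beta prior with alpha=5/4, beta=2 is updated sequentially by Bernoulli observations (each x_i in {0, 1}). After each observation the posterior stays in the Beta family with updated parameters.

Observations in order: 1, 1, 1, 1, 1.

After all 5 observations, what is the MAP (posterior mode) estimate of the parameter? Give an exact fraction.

21/25

obs 1: x=1 → posterior Beta(9/4, 2)
obs 2: x=1 → posterior Beta(13/4, 2)
obs 3: x=1 → posterior Beta(17/4, 2)
obs 4: x=1 → posterior Beta(21/4, 2)
obs 5: x=1 → posterior Beta(25/4, 2)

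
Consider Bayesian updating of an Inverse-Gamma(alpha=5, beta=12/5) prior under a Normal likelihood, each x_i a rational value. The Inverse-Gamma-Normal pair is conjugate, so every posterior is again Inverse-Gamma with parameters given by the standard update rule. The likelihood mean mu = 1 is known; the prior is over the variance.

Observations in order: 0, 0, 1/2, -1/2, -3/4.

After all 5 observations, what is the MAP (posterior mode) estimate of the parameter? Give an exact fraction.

989/1360

obs 1: x=0 → posterior Inverse-Gamma(11/2, 29/10)
obs 2: x=0 → posterior Inverse-Gamma(6, 17/5)
obs 3: x=1/2 → posterior Inverse-Gamma(13/2, 141/40)
obs 4: x=-1/2 → posterior Inverse-Gamma(7, 93/20)
obs 5: x=-3/4 → posterior Inverse-Gamma(15/2, 989/160)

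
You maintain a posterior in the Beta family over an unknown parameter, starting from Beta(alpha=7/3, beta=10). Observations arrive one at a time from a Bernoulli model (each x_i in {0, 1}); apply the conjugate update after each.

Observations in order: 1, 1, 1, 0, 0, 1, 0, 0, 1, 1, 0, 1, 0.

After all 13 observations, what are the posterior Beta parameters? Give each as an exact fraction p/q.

obs 1: x=1 → posterior Beta(10/3, 10)
obs 2: x=1 → posterior Beta(13/3, 10)
obs 3: x=1 → posterior Beta(16/3, 10)
obs 4: x=0 → posterior Beta(16/3, 11)
obs 5: x=0 → posterior Beta(16/3, 12)
obs 6: x=1 → posterior Beta(19/3, 12)
obs 7: x=0 → posterior Beta(19/3, 13)
obs 8: x=0 → posterior Beta(19/3, 14)
obs 9: x=1 → posterior Beta(22/3, 14)
obs 10: x=1 → posterior Beta(25/3, 14)
obs 11: x=0 → posterior Beta(25/3, 15)
obs 12: x=1 → posterior Beta(28/3, 15)
obs 13: x=0 → posterior Beta(28/3, 16)

alpha=28/3, beta=16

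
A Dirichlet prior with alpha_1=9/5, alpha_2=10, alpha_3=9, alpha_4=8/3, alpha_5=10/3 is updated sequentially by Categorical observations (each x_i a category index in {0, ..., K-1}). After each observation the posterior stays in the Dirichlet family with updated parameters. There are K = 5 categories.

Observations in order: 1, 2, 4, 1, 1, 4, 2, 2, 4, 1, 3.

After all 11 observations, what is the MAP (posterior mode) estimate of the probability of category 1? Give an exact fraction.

65/164

obs 1: x=1 → posterior Dirichlet(9/5, 11, 9, 8/3, 10/3)
obs 2: x=2 → posterior Dirichlet(9/5, 11, 10, 8/3, 10/3)
obs 3: x=4 → posterior Dirichlet(9/5, 11, 10, 8/3, 13/3)
obs 4: x=1 → posterior Dirichlet(9/5, 12, 10, 8/3, 13/3)
obs 5: x=1 → posterior Dirichlet(9/5, 13, 10, 8/3, 13/3)
obs 6: x=4 → posterior Dirichlet(9/5, 13, 10, 8/3, 16/3)
obs 7: x=2 → posterior Dirichlet(9/5, 13, 11, 8/3, 16/3)
obs 8: x=2 → posterior Dirichlet(9/5, 13, 12, 8/3, 16/3)
obs 9: x=4 → posterior Dirichlet(9/5, 13, 12, 8/3, 19/3)
obs 10: x=1 → posterior Dirichlet(9/5, 14, 12, 8/3, 19/3)
obs 11: x=3 → posterior Dirichlet(9/5, 14, 12, 11/3, 19/3)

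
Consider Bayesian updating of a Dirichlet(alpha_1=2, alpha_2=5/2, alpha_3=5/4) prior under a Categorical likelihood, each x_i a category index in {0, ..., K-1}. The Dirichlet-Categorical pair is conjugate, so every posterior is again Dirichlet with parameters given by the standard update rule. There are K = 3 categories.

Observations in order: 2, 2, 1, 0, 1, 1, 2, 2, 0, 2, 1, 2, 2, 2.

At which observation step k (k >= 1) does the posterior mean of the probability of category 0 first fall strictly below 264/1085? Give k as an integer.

k = 3

obs 1: x=2 → posterior Dirichlet(2, 5/2, 9/4)
obs 2: x=2 → posterior Dirichlet(2, 5/2, 13/4)
obs 3: x=1 → posterior Dirichlet(2, 7/2, 13/4)
obs 4: x=0 → posterior Dirichlet(3, 7/2, 13/4)
obs 5: x=1 → posterior Dirichlet(3, 9/2, 13/4)
obs 6: x=1 → posterior Dirichlet(3, 11/2, 13/4)
obs 7: x=2 → posterior Dirichlet(3, 11/2, 17/4)
obs 8: x=2 → posterior Dirichlet(3, 11/2, 21/4)
obs 9: x=0 → posterior Dirichlet(4, 11/2, 21/4)
obs 10: x=2 → posterior Dirichlet(4, 11/2, 25/4)
obs 11: x=1 → posterior Dirichlet(4, 13/2, 25/4)
obs 12: x=2 → posterior Dirichlet(4, 13/2, 29/4)
obs 13: x=2 → posterior Dirichlet(4, 13/2, 33/4)
obs 14: x=2 → posterior Dirichlet(4, 13/2, 37/4)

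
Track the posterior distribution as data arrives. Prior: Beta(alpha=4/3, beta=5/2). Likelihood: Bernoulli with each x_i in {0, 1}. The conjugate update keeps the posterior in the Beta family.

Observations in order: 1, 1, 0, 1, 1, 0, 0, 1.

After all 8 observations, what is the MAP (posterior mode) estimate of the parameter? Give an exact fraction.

32/59

obs 1: x=1 → posterior Beta(7/3, 5/2)
obs 2: x=1 → posterior Beta(10/3, 5/2)
obs 3: x=0 → posterior Beta(10/3, 7/2)
obs 4: x=1 → posterior Beta(13/3, 7/2)
obs 5: x=1 → posterior Beta(16/3, 7/2)
obs 6: x=0 → posterior Beta(16/3, 9/2)
obs 7: x=0 → posterior Beta(16/3, 11/2)
obs 8: x=1 → posterior Beta(19/3, 11/2)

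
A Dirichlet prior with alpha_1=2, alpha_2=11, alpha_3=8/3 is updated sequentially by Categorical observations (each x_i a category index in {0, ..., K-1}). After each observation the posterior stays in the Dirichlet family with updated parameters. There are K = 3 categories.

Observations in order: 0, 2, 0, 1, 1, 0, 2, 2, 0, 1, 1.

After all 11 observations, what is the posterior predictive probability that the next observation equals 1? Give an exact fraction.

obs 1: x=0 → posterior Dirichlet(3, 11, 8/3)
obs 2: x=2 → posterior Dirichlet(3, 11, 11/3)
obs 3: x=0 → posterior Dirichlet(4, 11, 11/3)
obs 4: x=1 → posterior Dirichlet(4, 12, 11/3)
obs 5: x=1 → posterior Dirichlet(4, 13, 11/3)
obs 6: x=0 → posterior Dirichlet(5, 13, 11/3)
obs 7: x=2 → posterior Dirichlet(5, 13, 14/3)
obs 8: x=2 → posterior Dirichlet(5, 13, 17/3)
obs 9: x=0 → posterior Dirichlet(6, 13, 17/3)
obs 10: x=1 → posterior Dirichlet(6, 14, 17/3)
obs 11: x=1 → posterior Dirichlet(6, 15, 17/3)

9/16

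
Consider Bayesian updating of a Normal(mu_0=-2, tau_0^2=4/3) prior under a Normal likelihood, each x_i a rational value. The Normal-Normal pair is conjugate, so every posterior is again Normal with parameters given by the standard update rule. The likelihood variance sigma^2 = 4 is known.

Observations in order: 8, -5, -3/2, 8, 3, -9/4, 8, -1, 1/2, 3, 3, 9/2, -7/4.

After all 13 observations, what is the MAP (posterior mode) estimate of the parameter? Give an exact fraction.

obs 1: x=8 → posterior Normal(1/2, 1)
obs 2: x=-5 → posterior Normal(-3/5, 4/5)
obs 3: x=-3/2 → posterior Normal(-3/4, 2/3)
obs 4: x=8 → posterior Normal(1/2, 4/7)
obs 5: x=3 → posterior Normal(13/16, 1/2)
obs 6: x=-9/4 → posterior Normal(17/36, 4/9)
obs 7: x=8 → posterior Normal(49/40, 2/5)
obs 8: x=-1 → posterior Normal(45/44, 4/11)
obs 9: x=1/2 → posterior Normal(47/48, 1/3)
obs 10: x=3 → posterior Normal(59/52, 4/13)
obs 11: x=3 → posterior Normal(71/56, 2/7)
obs 12: x=9/2 → posterior Normal(89/60, 4/15)
obs 13: x=-7/4 → posterior Normal(41/32, 1/4)

41/32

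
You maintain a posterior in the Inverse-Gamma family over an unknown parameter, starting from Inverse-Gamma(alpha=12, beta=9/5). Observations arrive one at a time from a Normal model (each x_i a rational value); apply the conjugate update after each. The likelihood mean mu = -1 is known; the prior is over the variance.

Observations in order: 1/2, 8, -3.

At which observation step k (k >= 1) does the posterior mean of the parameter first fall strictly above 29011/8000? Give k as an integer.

obs 1: x=1/2 → posterior Inverse-Gamma(25/2, 117/40)
obs 2: x=8 → posterior Inverse-Gamma(13, 1737/40)
obs 3: x=-3 → posterior Inverse-Gamma(27/2, 1817/40)

k = 3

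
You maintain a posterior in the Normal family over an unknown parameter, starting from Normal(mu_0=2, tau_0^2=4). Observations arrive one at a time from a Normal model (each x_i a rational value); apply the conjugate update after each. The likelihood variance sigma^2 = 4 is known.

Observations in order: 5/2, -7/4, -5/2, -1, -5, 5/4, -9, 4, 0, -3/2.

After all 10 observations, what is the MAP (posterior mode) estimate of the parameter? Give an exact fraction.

-1

obs 1: x=5/2 → posterior Normal(9/4, 2)
obs 2: x=-7/4 → posterior Normal(11/12, 4/3)
obs 3: x=-5/2 → posterior Normal(1/16, 1)
obs 4: x=-1 → posterior Normal(-3/20, 4/5)
obs 5: x=-5 → posterior Normal(-23/24, 2/3)
obs 6: x=5/4 → posterior Normal(-9/14, 4/7)
obs 7: x=-9 → posterior Normal(-27/16, 1/2)
obs 8: x=4 → posterior Normal(-19/18, 4/9)
obs 9: x=0 → posterior Normal(-19/20, 2/5)
obs 10: x=-3/2 → posterior Normal(-1, 4/11)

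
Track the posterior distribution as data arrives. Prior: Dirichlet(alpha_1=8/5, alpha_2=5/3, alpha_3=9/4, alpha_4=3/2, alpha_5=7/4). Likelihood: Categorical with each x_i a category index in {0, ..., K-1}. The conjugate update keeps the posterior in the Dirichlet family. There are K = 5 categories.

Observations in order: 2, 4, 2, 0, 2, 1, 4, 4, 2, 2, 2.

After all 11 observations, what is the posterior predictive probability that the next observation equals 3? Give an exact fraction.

obs 1: x=2 → posterior Dirichlet(8/5, 5/3, 13/4, 3/2, 7/4)
obs 2: x=4 → posterior Dirichlet(8/5, 5/3, 13/4, 3/2, 11/4)
obs 3: x=2 → posterior Dirichlet(8/5, 5/3, 17/4, 3/2, 11/4)
obs 4: x=0 → posterior Dirichlet(13/5, 5/3, 17/4, 3/2, 11/4)
obs 5: x=2 → posterior Dirichlet(13/5, 5/3, 21/4, 3/2, 11/4)
obs 6: x=1 → posterior Dirichlet(13/5, 8/3, 21/4, 3/2, 11/4)
obs 7: x=4 → posterior Dirichlet(13/5, 8/3, 21/4, 3/2, 15/4)
obs 8: x=4 → posterior Dirichlet(13/5, 8/3, 21/4, 3/2, 19/4)
obs 9: x=2 → posterior Dirichlet(13/5, 8/3, 25/4, 3/2, 19/4)
obs 10: x=2 → posterior Dirichlet(13/5, 8/3, 29/4, 3/2, 19/4)
obs 11: x=2 → posterior Dirichlet(13/5, 8/3, 33/4, 3/2, 19/4)

45/593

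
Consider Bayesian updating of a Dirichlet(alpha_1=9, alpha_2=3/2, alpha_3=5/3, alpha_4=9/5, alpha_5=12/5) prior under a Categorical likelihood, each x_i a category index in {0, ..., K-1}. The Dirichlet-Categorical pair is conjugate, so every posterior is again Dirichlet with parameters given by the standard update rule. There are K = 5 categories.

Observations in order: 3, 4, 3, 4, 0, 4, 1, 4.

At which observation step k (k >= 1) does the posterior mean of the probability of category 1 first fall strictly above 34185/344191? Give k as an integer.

k = 7

obs 1: x=3 → posterior Dirichlet(9, 3/2, 5/3, 14/5, 12/5)
obs 2: x=4 → posterior Dirichlet(9, 3/2, 5/3, 14/5, 17/5)
obs 3: x=3 → posterior Dirichlet(9, 3/2, 5/3, 19/5, 17/5)
obs 4: x=4 → posterior Dirichlet(9, 3/2, 5/3, 19/5, 22/5)
obs 5: x=0 → posterior Dirichlet(10, 3/2, 5/3, 19/5, 22/5)
obs 6: x=4 → posterior Dirichlet(10, 3/2, 5/3, 19/5, 27/5)
obs 7: x=1 → posterior Dirichlet(10, 5/2, 5/3, 19/5, 27/5)
obs 8: x=4 → posterior Dirichlet(10, 5/2, 5/3, 19/5, 32/5)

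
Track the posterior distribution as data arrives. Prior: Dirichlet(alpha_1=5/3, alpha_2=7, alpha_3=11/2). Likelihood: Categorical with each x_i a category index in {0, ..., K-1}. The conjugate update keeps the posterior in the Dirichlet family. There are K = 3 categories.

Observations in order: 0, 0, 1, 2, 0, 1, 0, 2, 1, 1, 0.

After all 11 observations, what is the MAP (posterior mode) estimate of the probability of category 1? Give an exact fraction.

obs 1: x=0 → posterior Dirichlet(8/3, 7, 11/2)
obs 2: x=0 → posterior Dirichlet(11/3, 7, 11/2)
obs 3: x=1 → posterior Dirichlet(11/3, 8, 11/2)
obs 4: x=2 → posterior Dirichlet(11/3, 8, 13/2)
obs 5: x=0 → posterior Dirichlet(14/3, 8, 13/2)
obs 6: x=1 → posterior Dirichlet(14/3, 9, 13/2)
obs 7: x=0 → posterior Dirichlet(17/3, 9, 13/2)
obs 8: x=2 → posterior Dirichlet(17/3, 9, 15/2)
obs 9: x=1 → posterior Dirichlet(17/3, 10, 15/2)
obs 10: x=1 → posterior Dirichlet(17/3, 11, 15/2)
obs 11: x=0 → posterior Dirichlet(20/3, 11, 15/2)

60/133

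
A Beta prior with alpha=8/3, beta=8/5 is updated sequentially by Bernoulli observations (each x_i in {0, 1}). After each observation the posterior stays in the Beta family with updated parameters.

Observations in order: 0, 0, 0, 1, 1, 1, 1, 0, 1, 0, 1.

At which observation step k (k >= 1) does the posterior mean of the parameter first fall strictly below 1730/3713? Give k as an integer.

obs 1: x=0 → posterior Beta(8/3, 13/5)
obs 2: x=0 → posterior Beta(8/3, 18/5)
obs 3: x=0 → posterior Beta(8/3, 23/5)
obs 4: x=1 → posterior Beta(11/3, 23/5)
obs 5: x=1 → posterior Beta(14/3, 23/5)
obs 6: x=1 → posterior Beta(17/3, 23/5)
obs 7: x=1 → posterior Beta(20/3, 23/5)
obs 8: x=0 → posterior Beta(20/3, 28/5)
obs 9: x=1 → posterior Beta(23/3, 28/5)
obs 10: x=0 → posterior Beta(23/3, 33/5)
obs 11: x=1 → posterior Beta(26/3, 33/5)

k = 2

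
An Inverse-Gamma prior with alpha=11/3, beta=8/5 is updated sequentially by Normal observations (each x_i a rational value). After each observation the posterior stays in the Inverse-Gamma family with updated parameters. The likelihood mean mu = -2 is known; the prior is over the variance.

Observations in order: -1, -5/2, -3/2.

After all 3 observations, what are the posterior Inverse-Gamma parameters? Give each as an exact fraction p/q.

alpha=31/6, beta=47/20

obs 1: x=-1 → posterior Inverse-Gamma(25/6, 21/10)
obs 2: x=-5/2 → posterior Inverse-Gamma(14/3, 89/40)
obs 3: x=-3/2 → posterior Inverse-Gamma(31/6, 47/20)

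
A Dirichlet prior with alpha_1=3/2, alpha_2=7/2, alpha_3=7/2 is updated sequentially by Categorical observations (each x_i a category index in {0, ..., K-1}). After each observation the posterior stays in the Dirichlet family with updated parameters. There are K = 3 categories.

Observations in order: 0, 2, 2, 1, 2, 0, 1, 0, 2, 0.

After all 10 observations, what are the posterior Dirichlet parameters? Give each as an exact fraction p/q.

alpha_1=11/2, alpha_2=11/2, alpha_3=15/2

obs 1: x=0 → posterior Dirichlet(5/2, 7/2, 7/2)
obs 2: x=2 → posterior Dirichlet(5/2, 7/2, 9/2)
obs 3: x=2 → posterior Dirichlet(5/2, 7/2, 11/2)
obs 4: x=1 → posterior Dirichlet(5/2, 9/2, 11/2)
obs 5: x=2 → posterior Dirichlet(5/2, 9/2, 13/2)
obs 6: x=0 → posterior Dirichlet(7/2, 9/2, 13/2)
obs 7: x=1 → posterior Dirichlet(7/2, 11/2, 13/2)
obs 8: x=0 → posterior Dirichlet(9/2, 11/2, 13/2)
obs 9: x=2 → posterior Dirichlet(9/2, 11/2, 15/2)
obs 10: x=0 → posterior Dirichlet(11/2, 11/2, 15/2)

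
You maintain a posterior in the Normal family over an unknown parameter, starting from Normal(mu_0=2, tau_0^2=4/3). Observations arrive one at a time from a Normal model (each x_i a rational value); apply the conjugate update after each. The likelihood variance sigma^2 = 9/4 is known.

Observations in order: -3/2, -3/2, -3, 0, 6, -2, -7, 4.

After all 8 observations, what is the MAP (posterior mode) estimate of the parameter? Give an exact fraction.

obs 1: x=-3/2 → posterior Normal(30/43, 36/43)
obs 2: x=-3/2 → posterior Normal(6/59, 36/59)
obs 3: x=-3 → posterior Normal(-14/25, 12/25)
obs 4: x=0 → posterior Normal(-6/13, 36/91)
obs 5: x=6 → posterior Normal(54/107, 36/107)
obs 6: x=-2 → posterior Normal(22/123, 12/41)
obs 7: x=-7 → posterior Normal(-90/139, 36/139)
obs 8: x=4 → posterior Normal(-26/155, 36/155)

-26/155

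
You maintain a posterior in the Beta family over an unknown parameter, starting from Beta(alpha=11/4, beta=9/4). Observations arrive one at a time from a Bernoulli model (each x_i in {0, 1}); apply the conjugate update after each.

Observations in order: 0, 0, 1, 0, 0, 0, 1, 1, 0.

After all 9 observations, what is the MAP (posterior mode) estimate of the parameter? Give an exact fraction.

19/48

obs 1: x=0 → posterior Beta(11/4, 13/4)
obs 2: x=0 → posterior Beta(11/4, 17/4)
obs 3: x=1 → posterior Beta(15/4, 17/4)
obs 4: x=0 → posterior Beta(15/4, 21/4)
obs 5: x=0 → posterior Beta(15/4, 25/4)
obs 6: x=0 → posterior Beta(15/4, 29/4)
obs 7: x=1 → posterior Beta(19/4, 29/4)
obs 8: x=1 → posterior Beta(23/4, 29/4)
obs 9: x=0 → posterior Beta(23/4, 33/4)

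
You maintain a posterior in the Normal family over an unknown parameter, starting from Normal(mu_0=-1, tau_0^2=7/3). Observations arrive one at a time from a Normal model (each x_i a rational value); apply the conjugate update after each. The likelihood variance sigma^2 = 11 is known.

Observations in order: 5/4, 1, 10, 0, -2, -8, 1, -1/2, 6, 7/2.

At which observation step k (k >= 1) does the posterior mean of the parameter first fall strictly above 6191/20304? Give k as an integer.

k = 3

obs 1: x=5/4 → posterior Normal(-97/160, 77/40)
obs 2: x=1 → posterior Normal(-69/188, 77/47)
obs 3: x=10 → posterior Normal(211/216, 77/54)
obs 4: x=0 → posterior Normal(211/244, 77/61)
obs 5: x=-2 → posterior Normal(155/272, 77/68)
obs 6: x=-8 → posterior Normal(-23/100, 77/75)
obs 7: x=1 → posterior Normal(-1/8, 77/82)
obs 8: x=-1/2 → posterior Normal(-55/356, 77/89)
obs 9: x=6 → posterior Normal(113/384, 77/96)
obs 10: x=7/2 → posterior Normal(211/412, 77/103)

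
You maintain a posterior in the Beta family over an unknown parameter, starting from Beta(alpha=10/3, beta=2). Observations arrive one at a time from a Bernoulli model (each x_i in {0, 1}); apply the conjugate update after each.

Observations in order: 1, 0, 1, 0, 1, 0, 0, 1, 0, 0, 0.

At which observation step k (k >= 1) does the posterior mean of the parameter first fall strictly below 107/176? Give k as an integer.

k = 2

obs 1: x=1 → posterior Beta(13/3, 2)
obs 2: x=0 → posterior Beta(13/3, 3)
obs 3: x=1 → posterior Beta(16/3, 3)
obs 4: x=0 → posterior Beta(16/3, 4)
obs 5: x=1 → posterior Beta(19/3, 4)
obs 6: x=0 → posterior Beta(19/3, 5)
obs 7: x=0 → posterior Beta(19/3, 6)
obs 8: x=1 → posterior Beta(22/3, 6)
obs 9: x=0 → posterior Beta(22/3, 7)
obs 10: x=0 → posterior Beta(22/3, 8)
obs 11: x=0 → posterior Beta(22/3, 9)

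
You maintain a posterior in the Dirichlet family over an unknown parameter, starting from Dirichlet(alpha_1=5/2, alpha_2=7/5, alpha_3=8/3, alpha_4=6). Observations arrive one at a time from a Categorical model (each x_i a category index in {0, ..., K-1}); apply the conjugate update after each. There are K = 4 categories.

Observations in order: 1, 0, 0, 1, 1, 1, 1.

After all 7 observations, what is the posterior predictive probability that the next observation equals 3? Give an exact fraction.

180/587

obs 1: x=1 → posterior Dirichlet(5/2, 12/5, 8/3, 6)
obs 2: x=0 → posterior Dirichlet(7/2, 12/5, 8/3, 6)
obs 3: x=0 → posterior Dirichlet(9/2, 12/5, 8/3, 6)
obs 4: x=1 → posterior Dirichlet(9/2, 17/5, 8/3, 6)
obs 5: x=1 → posterior Dirichlet(9/2, 22/5, 8/3, 6)
obs 6: x=1 → posterior Dirichlet(9/2, 27/5, 8/3, 6)
obs 7: x=1 → posterior Dirichlet(9/2, 32/5, 8/3, 6)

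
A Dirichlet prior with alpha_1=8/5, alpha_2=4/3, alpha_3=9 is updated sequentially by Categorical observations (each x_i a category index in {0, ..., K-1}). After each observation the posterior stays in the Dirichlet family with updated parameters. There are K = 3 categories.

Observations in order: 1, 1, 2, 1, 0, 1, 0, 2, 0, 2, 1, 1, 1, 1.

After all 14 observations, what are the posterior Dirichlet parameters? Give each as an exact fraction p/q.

obs 1: x=1 → posterior Dirichlet(8/5, 7/3, 9)
obs 2: x=1 → posterior Dirichlet(8/5, 10/3, 9)
obs 3: x=2 → posterior Dirichlet(8/5, 10/3, 10)
obs 4: x=1 → posterior Dirichlet(8/5, 13/3, 10)
obs 5: x=0 → posterior Dirichlet(13/5, 13/3, 10)
obs 6: x=1 → posterior Dirichlet(13/5, 16/3, 10)
obs 7: x=0 → posterior Dirichlet(18/5, 16/3, 10)
obs 8: x=2 → posterior Dirichlet(18/5, 16/3, 11)
obs 9: x=0 → posterior Dirichlet(23/5, 16/3, 11)
obs 10: x=2 → posterior Dirichlet(23/5, 16/3, 12)
obs 11: x=1 → posterior Dirichlet(23/5, 19/3, 12)
obs 12: x=1 → posterior Dirichlet(23/5, 22/3, 12)
obs 13: x=1 → posterior Dirichlet(23/5, 25/3, 12)
obs 14: x=1 → posterior Dirichlet(23/5, 28/3, 12)

alpha_1=23/5, alpha_2=28/3, alpha_3=12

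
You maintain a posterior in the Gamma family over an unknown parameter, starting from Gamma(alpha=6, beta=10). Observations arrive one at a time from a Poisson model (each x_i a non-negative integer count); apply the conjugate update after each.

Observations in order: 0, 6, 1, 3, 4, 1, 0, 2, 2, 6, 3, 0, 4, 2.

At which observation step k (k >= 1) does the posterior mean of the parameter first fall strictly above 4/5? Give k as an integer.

k = 2

obs 1: x=0 → posterior Gamma(6, 11)
obs 2: x=6 → posterior Gamma(12, 12)
obs 3: x=1 → posterior Gamma(13, 13)
obs 4: x=3 → posterior Gamma(16, 14)
obs 5: x=4 → posterior Gamma(20, 15)
obs 6: x=1 → posterior Gamma(21, 16)
obs 7: x=0 → posterior Gamma(21, 17)
obs 8: x=2 → posterior Gamma(23, 18)
obs 9: x=2 → posterior Gamma(25, 19)
obs 10: x=6 → posterior Gamma(31, 20)
obs 11: x=3 → posterior Gamma(34, 21)
obs 12: x=0 → posterior Gamma(34, 22)
obs 13: x=4 → posterior Gamma(38, 23)
obs 14: x=2 → posterior Gamma(40, 24)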